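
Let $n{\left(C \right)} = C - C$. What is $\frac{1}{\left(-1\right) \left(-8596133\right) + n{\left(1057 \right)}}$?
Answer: $\frac{1}{8596133} \approx 1.1633 \cdot 10^{-7}$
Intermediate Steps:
$n{\left(C \right)} = 0$
$\frac{1}{\left(-1\right) \left(-8596133\right) + n{\left(1057 \right)}} = \frac{1}{\left(-1\right) \left(-8596133\right) + 0} = \frac{1}{8596133 + 0} = \frac{1}{8596133}$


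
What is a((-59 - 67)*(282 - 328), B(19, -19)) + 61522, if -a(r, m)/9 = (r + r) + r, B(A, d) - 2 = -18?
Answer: -94970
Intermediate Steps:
B(A, d) = -16 (B(A, d) = 2 - 18 = -16)
a(r, m) = -27*r (a(r, m) = -9*((r + r) + r) = -9*(2*r + r) = -27*r)
a((-59 - 67)*(282 - 328), B(19, -19)) + 61522 = -27*(-59 - 67)*(282 - 328) + 61522 = -(-3402)*(-46) + 61522 = -27*5796 + 61522 = -156492 + 61522 = -94970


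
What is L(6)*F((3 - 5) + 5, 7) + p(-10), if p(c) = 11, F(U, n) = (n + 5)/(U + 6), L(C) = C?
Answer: 19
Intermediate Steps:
F(U, n) = (5 + n)/(6 + U)
L(6)*F((3 - 5) + 5, 7) + p(-10) = 6*((5 + 7)/(6 + ((3 - 5) + 5))) + 11 = 6*(12/(6 + (-2 + 5))) + 11 = 6*(12/(6 + 3)) + 11 = 6*(12/9) + 11 = 6*((⅑)*12) + 11 = 6*(4/3) + 11 = 8 + 11 = 19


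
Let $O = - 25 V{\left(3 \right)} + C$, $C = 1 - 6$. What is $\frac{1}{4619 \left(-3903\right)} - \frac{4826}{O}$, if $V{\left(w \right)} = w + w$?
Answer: $\frac{2806545817}{90139785} \approx 31.135$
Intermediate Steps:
$C = -5$ ($C = 1 - 6 = -5$)
$V{\left(w \right)} = 2 w$
$O = -155$ ($O = - 25 \cdot 2 \cdot 3 - 5 = \left(-25\right) 6 - 5 = -150 - 5 = -155$)
$\frac{1}{4619 \left(-3903\right)} - \frac{4826}{O} = \frac{1}{4619 \left(-3903\right)} - \frac{4826}{-155} = \frac{1}{4619} \left(- \frac{1}{3903}\right) - - \frac{4826}{155} = - \frac{1}{18027957} + \frac{4826}{155} = \frac{2806545817}{90139785}$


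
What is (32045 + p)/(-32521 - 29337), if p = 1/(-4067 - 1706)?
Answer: -92497892/178553117 ≈ -0.51804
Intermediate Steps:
p = -1/5773 (p = 1/(-5773) = -1/5773 ≈ -0.00017322)
(32045 + p)/(-32521 - 29337) = (32045 - 1/5773)/(-32521 - 29337) = (184995784/5773)/(-61858) = (184995784/5773)*(-1/61858) = -92497892/178553117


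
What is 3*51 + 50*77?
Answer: 4003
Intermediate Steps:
3*51 + 50*77 = 153 + 3850 = 4003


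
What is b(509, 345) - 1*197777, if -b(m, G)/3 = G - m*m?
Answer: 578431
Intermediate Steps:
b(m, G) = -3*G + 3*m² (b(m, G) = -3*(G - m*m) = -3*(G - m²) = -3*G + 3*m²)
b(509, 345) - 1*197777 = (-3*345 + 3*509²) - 1*197777 = (-1035 + 3*259081) - 197777 = (-1035 + 777243) - 197777 = 776208 - 197777 = 578431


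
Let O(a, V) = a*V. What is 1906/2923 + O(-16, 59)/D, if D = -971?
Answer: 4610038/2838233 ≈ 1.6243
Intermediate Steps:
O(a, V) = V*a
1906/2923 + O(-16, 59)/D = 1906/2923 + (59*(-16))/(-971) = 1906*(1/2923) - 944*(-1/971) = 1906/2923 + 944/971 = 4610038/2838233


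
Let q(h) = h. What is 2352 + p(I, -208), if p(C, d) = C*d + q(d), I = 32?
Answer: -4512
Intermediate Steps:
p(C, d) = d + C*d (p(C, d) = C*d + d = d + C*d)
2352 + p(I, -208) = 2352 - 208*(1 + 32) = 2352 - 208*33 = 2352 - 6864 = -4512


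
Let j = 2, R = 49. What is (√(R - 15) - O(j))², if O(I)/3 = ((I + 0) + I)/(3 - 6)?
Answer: (4 + √34)² ≈ 96.648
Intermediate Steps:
O(I) = -2*I (O(I) = 3*(((I + 0) + I)/(3 - 6)) = 3*((I + I)/(-3)) = 3*((2*I)*(-⅓)) = 3*(-2*I/3) = -2*I)
(√(R - 15) - O(j))² = (√(49 - 15) - (-2)*2)² = (√34 - 1*(-4))² = (√34 + 4)² = (4 + √34)²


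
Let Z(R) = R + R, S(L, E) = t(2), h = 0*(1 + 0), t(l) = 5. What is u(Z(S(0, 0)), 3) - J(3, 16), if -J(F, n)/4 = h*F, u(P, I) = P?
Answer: 10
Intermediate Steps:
h = 0 (h = 0*1 = 0)
S(L, E) = 5
Z(R) = 2*R
J(F, n) = 0 (J(F, n) = -0*F = -4*0 = 0)
u(Z(S(0, 0)), 3) - J(3, 16) = 2*5 - 1*0 = 10 + 0 = 10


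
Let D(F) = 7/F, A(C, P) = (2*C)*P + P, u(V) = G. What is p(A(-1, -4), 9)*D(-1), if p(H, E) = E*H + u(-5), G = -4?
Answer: -224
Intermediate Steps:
u(V) = -4
A(C, P) = P + 2*C*P (A(C, P) = 2*C*P + P = P + 2*C*P)
p(H, E) = -4 + E*H (p(H, E) = E*H - 4 = -4 + E*H)
p(A(-1, -4), 9)*D(-1) = (-4 + 9*(-4*(1 + 2*(-1))))*(7/(-1)) = (-4 + 9*(-4*(1 - 2)))*(7*(-1)) = (-4 + 9*(-4*(-1)))*(-7) = (-4 + 9*4)*(-7) = (-4 + 36)*(-7) = 32*(-7) = -224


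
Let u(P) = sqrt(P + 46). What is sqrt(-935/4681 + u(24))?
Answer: sqrt(-4376735 + 21911761*sqrt(70))/4681 ≈ 2.8578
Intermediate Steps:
u(P) = sqrt(46 + P)
sqrt(-935/4681 + u(24)) = sqrt(-935/4681 + sqrt(46 + 24)) = sqrt(-935*1/4681 + sqrt(70)) = sqrt(-935/4681 + sqrt(70))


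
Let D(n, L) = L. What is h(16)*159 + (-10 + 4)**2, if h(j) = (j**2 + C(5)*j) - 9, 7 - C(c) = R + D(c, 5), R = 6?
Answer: 29133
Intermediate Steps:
C(c) = -4 (C(c) = 7 - (6 + 5) = 7 - 1*11 = 7 - 11 = -4)
h(j) = -9 + j**2 - 4*j (h(j) = (j**2 - 4*j) - 9 = -9 + j**2 - 4*j)
h(16)*159 + (-10 + 4)**2 = (-9 + 16**2 - 4*16)*159 + (-10 + 4)**2 = (-9 + 256 - 64)*159 + (-6)**2 = 183*159 + 36 = 29097 + 36 = 29133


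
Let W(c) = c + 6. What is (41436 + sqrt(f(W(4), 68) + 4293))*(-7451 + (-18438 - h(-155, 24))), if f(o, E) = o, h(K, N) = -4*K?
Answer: -1098426924 - 26509*sqrt(4303) ≈ -1.1002e+9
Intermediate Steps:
W(c) = 6 + c
(41436 + sqrt(f(W(4), 68) + 4293))*(-7451 + (-18438 - h(-155, 24))) = (41436 + sqrt((6 + 4) + 4293))*(-7451 + (-18438 - (-4)*(-155))) = (41436 + sqrt(10 + 4293))*(-7451 + (-18438 - 1*620)) = (41436 + sqrt(4303))*(-7451 + (-18438 - 620)) = (41436 + sqrt(4303))*(-7451 - 19058) = (41436 + sqrt(4303))*(-26509) = -1098426924 - 26509*sqrt(4303)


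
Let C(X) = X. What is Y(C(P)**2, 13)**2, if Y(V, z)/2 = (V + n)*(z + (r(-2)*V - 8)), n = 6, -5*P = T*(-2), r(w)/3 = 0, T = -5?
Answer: 10000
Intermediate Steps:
r(w) = 0 (r(w) = 3*0 = 0)
P = -2 (P = -(-1)*(-2) = -1/5*10 = -2)
Y(V, z) = 2*(-8 + z)*(6 + V) (Y(V, z) = 2*((V + 6)*(z + (0*V - 8))) = 2*((6 + V)*(z + (0 - 8))) = 2*((6 + V)*(z - 8)) = 2*((6 + V)*(-8 + z)) = 2*((-8 + z)*(6 + V)) = 2*(-8 + z)*(6 + V))
Y(C(P)**2, 13)**2 = (-96 - 16*(-2)**2 + 12*13 + 2*(-2)**2*13)**2 = (-96 - 16*4 + 156 + 2*4*13)**2 = (-96 - 64 + 156 + 104)**2 = 100**2 = 10000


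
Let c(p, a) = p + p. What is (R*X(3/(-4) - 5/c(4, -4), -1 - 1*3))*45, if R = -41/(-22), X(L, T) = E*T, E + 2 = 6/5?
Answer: 2952/11 ≈ 268.36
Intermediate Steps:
c(p, a) = 2*p
E = -⅘ (E = -2 + 6/5 = -⅘ ≈ -0.80000)
X(L, T) = -4*T/5
R = 41/22 (R = -41*(-1/22) = 41/22 ≈ 1.8636)
(R*X(3/(-4) - 5/c(4, -4), -1 - 1*3))*45 = (41*(-4*(-1 - 1*3)/5)/22)*45 = (41*(-4*(-1 - 3)/5)/22)*45 = (41*(-⅘*(-4))/22)*45 = ((41/22)*(16/5))*45 = (328/55)*45 = 2952/11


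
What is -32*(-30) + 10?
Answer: 970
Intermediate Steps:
-32*(-30) + 10 = 960 + 10 = 970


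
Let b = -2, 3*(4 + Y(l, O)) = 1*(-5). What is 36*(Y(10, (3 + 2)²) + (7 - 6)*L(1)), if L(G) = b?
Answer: -276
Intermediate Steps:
Y(l, O) = -17/3 (Y(l, O) = -4 + (1*(-5))/3 = -4 + (⅓)*(-5) = -4 - 5/3 = -17/3)
L(G) = -2
36*(Y(10, (3 + 2)²) + (7 - 6)*L(1)) = 36*(-17/3 + (7 - 6)*(-2)) = 36*(-17/3 + 1*(-2)) = 36*(-17/3 - 2) = 36*(-23/3) = -276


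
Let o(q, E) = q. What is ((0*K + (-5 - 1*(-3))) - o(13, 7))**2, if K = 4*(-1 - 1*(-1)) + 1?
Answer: 225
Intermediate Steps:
K = 1 (K = 4*(-1 + 1) + 1 = 4*0 + 1 = 0 + 1 = 1)
((0*K + (-5 - 1*(-3))) - o(13, 7))**2 = ((0*1 + (-5 - 1*(-3))) - 1*13)**2 = ((0 + (-5 + 3)) - 13)**2 = ((0 - 2) - 13)**2 = (-2 - 13)**2 = (-15)**2 = 225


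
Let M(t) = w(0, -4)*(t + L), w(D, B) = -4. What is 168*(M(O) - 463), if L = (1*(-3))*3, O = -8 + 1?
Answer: -67032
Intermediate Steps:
O = -7
L = -9 (L = -3*3 = -9)
M(t) = 36 - 4*t (M(t) = -4*(t - 9) = -4*(-9 + t) = 36 - 4*t)
168*(M(O) - 463) = 168*((36 - 4*(-7)) - 463) = 168*((36 + 28) - 463) = 168*(64 - 463) = 168*(-399) = -67032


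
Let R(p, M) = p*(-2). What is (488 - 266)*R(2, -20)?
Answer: -888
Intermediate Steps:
R(p, M) = -2*p
(488 - 266)*R(2, -20) = (488 - 266)*(-2*2) = 222*(-4) = -888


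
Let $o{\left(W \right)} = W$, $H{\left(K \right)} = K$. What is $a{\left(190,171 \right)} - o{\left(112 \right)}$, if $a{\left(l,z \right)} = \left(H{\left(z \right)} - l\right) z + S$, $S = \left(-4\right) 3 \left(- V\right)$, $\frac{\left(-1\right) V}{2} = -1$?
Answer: $-3337$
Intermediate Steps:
$V = 2$ ($V = \left(-2\right) \left(-1\right) = 2$)
$S = 24$ ($S = \left(-4\right) 3 \left(\left(-1\right) 2\right) = \left(-12\right) \left(-2\right) = 24$)
$a{\left(l,z \right)} = 24 + z \left(z - l\right)$ ($a{\left(l,z \right)} = \left(z - l\right) z + 24 = z \left(z - l\right) + 24 = 24 + z \left(z - l\right)$)
$a{\left(190,171 \right)} - o{\left(112 \right)} = \left(24 + 171^{2} - 190 \cdot 171\right) - 112 = \left(24 + 29241 - 32490\right) - 112 = -3225 - 112 = -3337$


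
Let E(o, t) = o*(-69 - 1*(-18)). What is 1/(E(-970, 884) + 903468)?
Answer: 1/952938 ≈ 1.0494e-6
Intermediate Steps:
E(o, t) = -51*o (E(o, t) = o*(-69 + 18) = o*(-51) = -51*o)
1/(E(-970, 884) + 903468) = 1/(-51*(-970) + 903468) = 1/(49470 + 903468) = 1/952938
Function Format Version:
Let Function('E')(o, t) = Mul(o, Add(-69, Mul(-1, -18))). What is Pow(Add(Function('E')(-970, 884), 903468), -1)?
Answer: Rational(1, 952938) ≈ 1.0494e-6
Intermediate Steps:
Function('E')(o, t) = Mul(-51, o) (Function('E')(o, t) = Mul(o, Add(-69, 18)) = Mul(o, -51) = Mul(-51, o))
Pow(Add(Function('E')(-970, 884), 903468), -1) = Pow(Add(Mul(-51, -970), 903468), -1) = Pow(Add(49470, 903468), -1) = Pow(952938, -1) = Rational(1, 952938)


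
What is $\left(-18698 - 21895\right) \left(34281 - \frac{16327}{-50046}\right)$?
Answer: $- \frac{23214368856343}{16682} \approx -1.3916 \cdot 10^{9}$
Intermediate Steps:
$\left(-18698 - 21895\right) \left(34281 - \frac{16327}{-50046}\right) = - 40593 \left(34281 - - \frac{16327}{50046}\right) = - 40593 \left(34281 + \frac{16327}{50046}\right) = \left(-40593\right) \frac{1715643253}{50046} = - \frac{23214368856343}{16682}$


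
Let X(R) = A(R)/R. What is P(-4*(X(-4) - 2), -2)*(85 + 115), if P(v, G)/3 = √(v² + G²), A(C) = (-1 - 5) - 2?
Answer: 1200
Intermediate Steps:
A(C) = -8 (A(C) = -6 - 2 = -8)
X(R) = -8/R
P(v, G) = 3*√(G² + v²) (P(v, G) = 3*√(v² + G²) = 3*√(G² + v²))
P(-4*(X(-4) - 2), -2)*(85 + 115) = (3*√((-2)² + (-4*(-8/(-4) - 2))²))*(85 + 115) = (3*√(4 + (-4*(-8*(-¼) - 2))²))*200 = (3*√(4 + (-4*(2 - 2))²))*200 = (3*√(4 + (-4*0)²))*200 = (3*√(4 + 0²))*200 = (3*√(4 + 0))*200 = (3*√4)*200 = (3*2)*200 = 6*200 = 1200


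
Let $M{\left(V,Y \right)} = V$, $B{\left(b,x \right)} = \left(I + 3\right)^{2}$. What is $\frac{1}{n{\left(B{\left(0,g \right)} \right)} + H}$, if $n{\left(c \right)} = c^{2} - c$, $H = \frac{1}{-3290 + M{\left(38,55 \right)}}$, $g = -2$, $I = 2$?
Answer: $\frac{3252}{1951199} \approx 0.0016667$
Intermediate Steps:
$B{\left(b,x \right)} = 25$ ($B{\left(b,x \right)} = \left(2 + 3\right)^{2} = 5^{2} = 25$)
$H = - \frac{1}{3252}$ ($H = \frac{1}{-3290 + 38} = \frac{1}{-3252} = - \frac{1}{3252} \approx -0.0003075$)
$\frac{1}{n{\left(B{\left(0,g \right)} \right)} + H} = \frac{1}{25 \left(-1 + 25\right) - \frac{1}{3252}} = \frac{1}{25 \cdot 24 - \frac{1}{3252}} = \frac{1}{600 - \frac{1}{3252}} = \frac{1}{\frac{1951199}{3252}} = \frac{3252}{1951199}$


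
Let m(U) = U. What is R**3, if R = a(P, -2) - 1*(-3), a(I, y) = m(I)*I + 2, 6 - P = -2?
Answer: 328509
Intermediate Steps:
P = 8 (P = 6 - 1*(-2) = 6 + 2 = 8)
a(I, y) = 2 + I**2 (a(I, y) = I*I + 2 = I**2 + 2 = 2 + I**2)
R = 69 (R = (2 + 8**2) - 1*(-3) = (2 + 64) + 3 = 66 + 3 = 69)
R**3 = 69**3 = 328509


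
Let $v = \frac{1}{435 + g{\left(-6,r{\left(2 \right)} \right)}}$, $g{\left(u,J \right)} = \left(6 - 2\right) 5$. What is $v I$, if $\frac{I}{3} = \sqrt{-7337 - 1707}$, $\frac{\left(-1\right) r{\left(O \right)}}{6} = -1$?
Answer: $\frac{6 i \sqrt{2261}}{455} \approx 0.62703 i$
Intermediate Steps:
$r{\left(O \right)} = 6$ ($r{\left(O \right)} = \left(-6\right) \left(-1\right) = 6$)
$g{\left(u,J \right)} = 20$ ($g{\left(u,J \right)} = 4 \cdot 5 = 20$)
$I = 6 i \sqrt{2261}$ ($I = 3 \sqrt{-7337 - 1707} = 3 \sqrt{-9044} = 3 \cdot 2 i \sqrt{2261} = 6 i \sqrt{2261} \approx 285.3 i$)
$v = \frac{1}{455}$ ($v = \frac{1}{435 + 20} = \frac{1}{455} \approx 0.0021978$)
$v I = \frac{6 i \sqrt{2261}}{455}$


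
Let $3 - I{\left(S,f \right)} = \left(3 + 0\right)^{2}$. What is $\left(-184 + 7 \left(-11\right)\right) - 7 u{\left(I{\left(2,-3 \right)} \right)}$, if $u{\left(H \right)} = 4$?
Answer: $-289$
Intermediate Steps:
$I{\left(S,f \right)} = -6$ ($I{\left(S,f \right)} = 3 - \left(3 + 0\right)^{2} = 3 - 3^{2} = 3 - 9 = -6$)
$\left(-184 + 7 \left(-11\right)\right) - 7 u{\left(I{\left(2,-3 \right)} \right)} = \left(-184 + 7 \left(-11\right)\right) - 28 = \left(-184 - 77\right) - 28 = -261 - 28 = -289$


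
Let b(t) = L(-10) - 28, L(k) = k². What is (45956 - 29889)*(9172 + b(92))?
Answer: 148523348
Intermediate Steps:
b(t) = 72 (b(t) = (-10)² - 28 = 100 - 28 = 72)
(45956 - 29889)*(9172 + b(92)) = (45956 - 29889)*(9172 + 72) = 16067*9244 = 148523348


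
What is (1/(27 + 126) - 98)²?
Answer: 224790049/23409 ≈ 9602.7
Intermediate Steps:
(1/(27 + 126) - 98)² = (1/153 - 98)² = (-14993/153)² = 224790049/23409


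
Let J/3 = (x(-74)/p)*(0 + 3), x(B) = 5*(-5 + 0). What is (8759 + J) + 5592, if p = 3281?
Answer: 47085406/3281 ≈ 14351.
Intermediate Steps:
x(B) = -25 (x(B) = 5*(-5) = -25)
J = -225/3281 (J = 3*((-25/3281)*(0 + 3)) = 3*(-25*1/3281*3) = 3*(-25/3281*3) = 3*(-75/3281) = -225/3281 ≈ -0.068577)
(8759 + J) + 5592 = (8759 - 225/3281) + 5592 = 28738054/3281 + 5592 = 47085406/3281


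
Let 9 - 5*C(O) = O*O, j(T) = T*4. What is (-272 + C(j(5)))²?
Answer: 3066001/25 ≈ 1.2264e+5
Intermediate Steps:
j(T) = 4*T
C(O) = 9/5 - O²/5 (C(O) = 9/5 - O*O/5 = 9/5 - O²/5)
(-272 + C(j(5)))² = (-272 + (9/5 - (4*5)²/5))² = (-272 + (9/5 - ⅕*20²))² = (-272 + (9/5 - ⅕*400))² = (-272 + (9/5 - 80))² = (-272 - 391/5)² = (-1751/5)² = 3066001/25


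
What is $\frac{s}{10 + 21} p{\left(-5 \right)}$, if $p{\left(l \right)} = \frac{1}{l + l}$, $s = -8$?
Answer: $\frac{4}{155} \approx 0.025806$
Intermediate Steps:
$p{\left(l \right)} = \frac{1}{2 l}$
$\frac{s}{10 + 21} p{\left(-5 \right)} = \frac{1}{10 + 21} \left(-8\right) \frac{1}{2 \left(-5\right)} = \frac{1}{31} \left(-8\right) \frac{1}{2} \left(- \frac{1}{5}\right) = \frac{1}{31} \left(-8\right) \left(- \frac{1}{10}\right) = \left(- \frac{8}{31}\right) \left(- \frac{1}{10}\right) = \frac{4}{155}$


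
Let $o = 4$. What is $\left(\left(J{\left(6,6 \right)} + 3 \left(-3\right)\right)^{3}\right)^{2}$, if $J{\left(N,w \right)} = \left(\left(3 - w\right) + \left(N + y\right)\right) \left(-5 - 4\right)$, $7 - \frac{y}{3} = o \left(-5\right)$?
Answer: $200432715733265625$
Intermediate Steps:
$y = 81$ ($y = 21 - 3 \cdot 4 \left(-5\right) = 21 - -60 = 21 + 60 = 81$)
$J{\left(N,w \right)} = -756 - 9 N + 9 w$ ($J{\left(N,w \right)} = \left(\left(3 - w\right) + \left(N + 81\right)\right) \left(-5 - 4\right) = \left(\left(3 - w\right) + \left(81 + N\right)\right) \left(-9\right) = \left(84 + N - w\right) \left(-9\right) = -756 - 9 N + 9 w$)
$\left(\left(J{\left(6,6 \right)} + 3 \left(-3\right)\right)^{3}\right)^{2} = \left(\left(\left(-756 - 54 + 9 \cdot 6\right) + 3 \left(-3\right)\right)^{3}\right)^{2} = \left(\left(\left(-756 - 54 + 54\right) - 9\right)^{3}\right)^{2} = \left(\left(-756 - 9\right)^{3}\right)^{2} = \left(\left(-765\right)^{3}\right)^{2} = \left(-447697125\right)^{2} = 200432715733265625$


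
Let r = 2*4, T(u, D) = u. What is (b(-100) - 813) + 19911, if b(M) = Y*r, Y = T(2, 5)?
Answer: 19114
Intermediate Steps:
Y = 2
r = 8
b(M) = 16 (b(M) = 2*8 = 16)
(b(-100) - 813) + 19911 = (16 - 813) + 19911 = -797 + 19911 = 19114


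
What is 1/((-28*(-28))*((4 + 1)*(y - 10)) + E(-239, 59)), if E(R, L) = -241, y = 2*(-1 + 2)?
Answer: -1/31601 ≈ -3.1645e-5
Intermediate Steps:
y = 2 (y = 2*1 = 2)
1/((-28*(-28))*((4 + 1)*(y - 10)) + E(-239, 59)) = 1/((-28*(-28))*((4 + 1)*(2 - 10)) - 241) = 1/(784*(5*(-8)) - 241) = 1/(784*(-40) - 241) = 1/(-31360 - 241) = 1/(-31601) = -1/31601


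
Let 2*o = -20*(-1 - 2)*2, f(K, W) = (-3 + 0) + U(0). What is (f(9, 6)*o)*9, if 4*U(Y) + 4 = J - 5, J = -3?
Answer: -3240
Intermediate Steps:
U(Y) = -3 (U(Y) = -1 + (-3 - 5)/4 = -1 + (¼)*(-8) = -1 - 2 = -3)
f(K, W) = -6 (f(K, W) = (-3 + 0) - 3 = -3 - 3 = -6)
o = 60 (o = (-20*(-1 - 2)*2)/2 = (-20*(-3)*2)/2 = (-5*(-12)*2)/2 = (60*2)/2 = (½)*120 = 60)
(f(9, 6)*o)*9 = -6*60*9 = -360*9 = -3240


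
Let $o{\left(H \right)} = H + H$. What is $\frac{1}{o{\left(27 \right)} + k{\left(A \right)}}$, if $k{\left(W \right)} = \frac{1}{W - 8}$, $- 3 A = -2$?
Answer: $\frac{22}{1185} \approx 0.018565$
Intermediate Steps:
$o{\left(H \right)} = 2 H$
$A = \frac{2}{3}$ ($A = \left(- \frac{1}{3}\right) \left(-2\right) = \frac{2}{3} \approx 0.66667$)
$k{\left(W \right)} = \frac{1}{-8 + W}$
$\frac{1}{o{\left(27 \right)} + k{\left(A \right)}} = \frac{1}{2 \cdot 27 + \frac{1}{-8 + \frac{2}{3}}} = \frac{1}{54 + \frac{1}{- \frac{22}{3}}} = \frac{1}{54 - \frac{3}{22}} = \frac{1}{\frac{1185}{22}} = \frac{22}{1185}$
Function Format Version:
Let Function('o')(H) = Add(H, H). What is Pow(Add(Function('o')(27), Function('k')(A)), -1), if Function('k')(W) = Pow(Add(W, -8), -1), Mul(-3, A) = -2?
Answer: Rational(22, 1185) ≈ 0.018565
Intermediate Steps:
Function('o')(H) = Mul(2, H)
A = Rational(2, 3) (A = Mul(Rational(-1, 3), -2) = Rational(2, 3) ≈ 0.66667)
Function('k')(W) = Pow(Add(-8, W), -1)
Pow(Add(Function('o')(27), Function('k')(A)), -1) = Pow(Add(Mul(2, 27), Pow(Add(-8, Rational(2, 3)), -1)), -1) = Pow(Add(54, Pow(Rational(-22, 3), -1)), -1) = Pow(Add(54, Rational(-3, 22)), -1) = Pow(Rational(1185, 22), -1) = Rational(22, 1185)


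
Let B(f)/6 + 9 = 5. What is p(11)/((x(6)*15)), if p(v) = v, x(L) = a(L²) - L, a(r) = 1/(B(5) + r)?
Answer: -44/355 ≈ -0.12394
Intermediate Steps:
B(f) = -24 (B(f) = -54 + 6*5 = -54 + 30 = -24)
a(r) = 1/(-24 + r)
x(L) = 1/(-24 + L²) - L
p(11)/((x(6)*15)) = 11/(((1/(-24 + 6²) - 1*6)*15)) = 11/(((1/(-24 + 36) - 6)*15)) = 11/(((1/12 - 6)*15)) = 11/((-71/12*15)) = 11/(-355/4) = 11*(-4/355) = -44/355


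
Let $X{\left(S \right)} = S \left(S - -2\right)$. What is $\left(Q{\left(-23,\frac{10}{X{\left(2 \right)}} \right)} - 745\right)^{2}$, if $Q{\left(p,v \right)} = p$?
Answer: $589824$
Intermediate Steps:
$X{\left(S \right)} = S \left(2 + S\right)$ ($X{\left(S \right)} = S \left(S + 2\right) = S \left(2 + S\right)$)
$\left(Q{\left(-23,\frac{10}{X{\left(2 \right)}} \right)} - 745\right)^{2} = \left(-23 - 745\right)^{2} = \left(-768\right)^{2} = 589824$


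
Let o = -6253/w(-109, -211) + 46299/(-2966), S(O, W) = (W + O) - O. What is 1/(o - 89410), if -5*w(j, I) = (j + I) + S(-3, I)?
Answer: -1574946/140933238619 ≈ -1.1175e-5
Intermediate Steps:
S(O, W) = W (S(O, W) = (O + W) - O = W)
w(j, I) = -2*I/5 - j/5 (w(j, I) = -((j + I) + I)/5 = -((I + j) + I)/5 = -(j + 2*I)/5 = -2*I/5 - j/5)
o = -117316759/1574946 (o = -6253/(-⅖*(-211) - ⅕*(-109)) + 46299/(-2966) = -6253/(422/5 + 109/5) + 46299*(-1/2966) = -6253/531/5 - 46299/2966 = -6253*5/531 - 46299/2966 = -31265/531 - 46299/2966 = -117316759/1574946 ≈ -74.489)
1/(o - 89410) = 1/(-117316759/1574946 - 89410) = 1/(-140933238619/1574946) = -1574946/140933238619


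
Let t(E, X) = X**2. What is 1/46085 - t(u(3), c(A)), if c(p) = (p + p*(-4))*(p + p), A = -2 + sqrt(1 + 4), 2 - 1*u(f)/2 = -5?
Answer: -267108659/46085 + 2592*sqrt(5) ≈ -0.11178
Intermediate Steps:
u(f) = 14 (u(f) = 4 - 2*(-5) = 4 + 10 = 14)
A = -2 + sqrt(5) ≈ 0.23607
c(p) = -6*p**2 (c(p) = (p - 4*p)*(2*p) = (-3*p)*(2*p) = -6*p**2)
1/46085 - t(u(3), c(A)) = 1/46085 - (-6*(-2 + sqrt(5))**2)**2 = 1/46085 - 36*(-2 + sqrt(5))**4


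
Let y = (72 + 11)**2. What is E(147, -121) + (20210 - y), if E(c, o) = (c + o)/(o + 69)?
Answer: 26641/2 ≈ 13321.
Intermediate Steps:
E(c, o) = (c + o)/(69 + o)
y = 6889 (y = 83**2 = 6889)
E(147, -121) + (20210 - y) = (147 - 121)/(69 - 121) + (20210 - 1*6889) = 26/(-52) + (20210 - 6889) = -1/52*26 + 13321 = -1/2 + 13321 = 26641/2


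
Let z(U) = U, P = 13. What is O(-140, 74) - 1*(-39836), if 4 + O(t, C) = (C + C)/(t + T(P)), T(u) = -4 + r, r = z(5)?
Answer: 5536500/139 ≈ 39831.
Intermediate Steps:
r = 5
T(u) = 1 (T(u) = -4 + 5 = 1)
O(t, C) = -4 + 2*C/(1 + t) (O(t, C) = -4 + (C + C)/(t + 1) = -4 + (2*C)/(1 + t) = -4 + 2*C/(1 + t))
O(-140, 74) - 1*(-39836) = 2*(-2 + 74 - 2*(-140))/(1 - 140) - 1*(-39836) = 2*(-2 + 74 + 280)/(-139) + 39836 = 2*(-1/139)*352 + 39836 = -704/139 + 39836 = 5536500/139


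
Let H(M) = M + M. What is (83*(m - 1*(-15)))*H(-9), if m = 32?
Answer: -70218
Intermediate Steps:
H(M) = 2*M
(83*(m - 1*(-15)))*H(-9) = (83*(32 - 1*(-15)))*(2*(-9)) = (83*(32 + 15))*(-18) = (83*47)*(-18) = 3901*(-18) = -70218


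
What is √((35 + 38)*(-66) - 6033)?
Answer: I*√10851 ≈ 104.17*I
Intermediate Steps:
√((35 + 38)*(-66) - 6033) = √(73*(-66) - 6033) = √(-4818 - 6033) = √(-10851) = I*√10851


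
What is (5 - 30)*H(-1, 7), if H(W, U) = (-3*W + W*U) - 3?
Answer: 175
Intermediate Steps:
H(W, U) = -3 - 3*W + U*W (H(W, U) = (-3*W + U*W) - 3 = -3 - 3*W + U*W)
(5 - 30)*H(-1, 7) = (5 - 30)*(-3 - 3*(-1) + 7*(-1)) = -25*(-3 + 3 - 7) = -25*(-7) = 175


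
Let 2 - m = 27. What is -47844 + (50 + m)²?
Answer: -47219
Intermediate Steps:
m = -25 (m = 2 - 1*27 = 2 - 27 = -25)
-47844 + (50 + m)² = -47844 + (50 - 25)² = -47844 + 25² = -47844 + 625 = -47219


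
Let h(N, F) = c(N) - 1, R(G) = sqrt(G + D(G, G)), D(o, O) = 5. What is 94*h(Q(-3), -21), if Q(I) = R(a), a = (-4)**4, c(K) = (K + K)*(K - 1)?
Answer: 48974 - 564*sqrt(29) ≈ 45937.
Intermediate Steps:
c(K) = 2*K*(-1 + K) (c(K) = (2*K)*(-1 + K) = 2*K*(-1 + K))
a = 256
R(G) = sqrt(5 + G) (R(G) = sqrt(G + 5) = sqrt(5 + G))
Q(I) = 3*sqrt(29) (Q(I) = sqrt(5 + 256) = sqrt(261) = 3*sqrt(29))
h(N, F) = -1 + 2*N*(-1 + N) (h(N, F) = 2*N*(-1 + N) - 1 = -1 + 2*N*(-1 + N))
94*h(Q(-3), -21) = 94*(-1 + 2*(3*sqrt(29))*(-1 + 3*sqrt(29))) = 94*(-1 + 6*sqrt(29)*(-1 + 3*sqrt(29))) = -94 + 564*sqrt(29)*(-1 + 3*sqrt(29))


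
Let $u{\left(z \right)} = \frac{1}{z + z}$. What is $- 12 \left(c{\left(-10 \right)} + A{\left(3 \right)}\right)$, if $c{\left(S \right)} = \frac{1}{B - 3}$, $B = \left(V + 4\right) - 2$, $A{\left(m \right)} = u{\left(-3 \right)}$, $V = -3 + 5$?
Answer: $-10$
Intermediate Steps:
$V = 2$
$u{\left(z \right)} = \frac{1}{2 z}$
$A{\left(m \right)} = - \frac{1}{6}$ ($A{\left(m \right)} = \frac{1}{2 \left(-3\right)} = \frac{1}{2} \left(- \frac{1}{3}\right) = - \frac{1}{6}$)
$B = 4$ ($B = \left(2 + 4\right) - 2 = 6 - 2 = 4$)
$c{\left(S \right)} = 1$ ($c{\left(S \right)} = \frac{1}{4 - 3} = 1^{-1} = 1$)
$- 12 \left(c{\left(-10 \right)} + A{\left(3 \right)}\right) = - 12 \left(1 - \frac{1}{6}\right) = \left(-12\right) \frac{5}{6} = -10$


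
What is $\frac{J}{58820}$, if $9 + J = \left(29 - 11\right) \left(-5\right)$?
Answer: $- \frac{99}{58820} \approx -0.0016831$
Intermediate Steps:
$J = -99$ ($J = -9 + \left(29 - 11\right) \left(-5\right) = -9 + 18 \left(-5\right) = -9 - 90 = -99$)
$\frac{J}{58820} = - \frac{99}{58820}$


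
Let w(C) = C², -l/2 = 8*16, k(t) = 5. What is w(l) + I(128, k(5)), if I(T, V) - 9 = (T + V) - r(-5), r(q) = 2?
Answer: 65676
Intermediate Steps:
I(T, V) = 7 + T + V (I(T, V) = 9 + ((T + V) - 1*2) = 9 + ((T + V) - 2) = 9 + (-2 + T + V) = 7 + T + V)
l = -256 (l = -16*16 = -2*128 = -256)
w(l) + I(128, k(5)) = (-256)² + (7 + 128 + 5) = 65536 + 140 = 65676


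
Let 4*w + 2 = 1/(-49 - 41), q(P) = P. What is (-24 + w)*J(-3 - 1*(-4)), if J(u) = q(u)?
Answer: -8821/360 ≈ -24.503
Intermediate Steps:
w = -181/360 (w = -1/2 + 1/(4*(-49 - 41)) = -1/2 + (1/4)/(-90) = -1/2 + (1/4)*(-1/90) = -1/2 - 1/360 = -181/360 ≈ -0.50278)
J(u) = u
(-24 + w)*J(-3 - 1*(-4)) = (-24 - 181/360)*(-3 - 1*(-4)) = -8821*(-3 + 4)/360 = -8821/360*1 = -8821/360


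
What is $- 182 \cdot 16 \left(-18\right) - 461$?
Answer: $51955$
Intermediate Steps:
$- 182 \cdot 16 \left(-18\right) - 461 = \left(-182\right) \left(-288\right) - 461 = 52416 - 461 = 51955$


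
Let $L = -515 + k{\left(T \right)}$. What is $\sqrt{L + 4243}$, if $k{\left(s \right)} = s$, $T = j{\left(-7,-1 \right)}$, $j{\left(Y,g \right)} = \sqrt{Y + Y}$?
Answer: $\sqrt{3728 + i \sqrt{14}} \approx 61.057 + 0.0306 i$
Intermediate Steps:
$j{\left(Y,g \right)} = \sqrt{2} \sqrt{Y}$ ($j{\left(Y,g \right)} = \sqrt{2 Y} = \sqrt{2} \sqrt{Y}$)
$T = i \sqrt{14}$ ($T = \sqrt{2} \sqrt{-7} = \sqrt{2} i \sqrt{7} = i \sqrt{14} \approx 3.7417 i$)
$L = -515 + i \sqrt{14} \approx -515.0 + 3.7417 i$
$\sqrt{L + 4243} = \sqrt{\left(-515 + i \sqrt{14}\right) + 4243} = \sqrt{3728 + i \sqrt{14}}$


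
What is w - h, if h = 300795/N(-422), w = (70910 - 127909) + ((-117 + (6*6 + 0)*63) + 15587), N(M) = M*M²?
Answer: -2950520699133/75151448 ≈ -39261.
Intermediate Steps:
N(M) = M³
w = -39261 (w = -56999 + ((-117 + (36 + 0)*63) + 15587) = -56999 + ((-117 + 36*63) + 15587) = -56999 + ((-117 + 2268) + 15587) = -56999 + (2151 + 15587) = -56999 + 17738 = -39261)
h = -300795/75151448 (h = 300795/((-422)³) = 300795/(-75151448) = 300795*(-1/75151448) = -300795/75151448 ≈ -0.0040025)
w - h = -39261 - 1*(-300795/75151448) = -39261 + 300795/75151448 = -2950520699133/75151448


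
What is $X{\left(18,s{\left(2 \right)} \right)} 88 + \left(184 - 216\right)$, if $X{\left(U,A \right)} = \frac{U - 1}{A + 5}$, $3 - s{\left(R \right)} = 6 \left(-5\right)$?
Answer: $\frac{140}{19} \approx 7.3684$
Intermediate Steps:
$s{\left(R \right)} = 33$ ($s{\left(R \right)} = 3 - 6 \left(-5\right) = 3 - -30 = 3 + 30 = 33$)
$X{\left(U,A \right)} = \frac{-1 + U}{5 + A}$
$X{\left(18,s{\left(2 \right)} \right)} 88 + \left(184 - 216\right) = \frac{-1 + 18}{5 + 33} \cdot 88 + \left(184 - 216\right) = \frac{1}{38} \cdot 17 \cdot 88 + \left(184 - 216\right) = \frac{1}{38} \cdot 17 \cdot 88 - 32 = \frac{17}{38} \cdot 88 - 32 = \frac{748}{19} - 32 = \frac{140}{19}$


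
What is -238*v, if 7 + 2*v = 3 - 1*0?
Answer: 476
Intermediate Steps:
v = -2 (v = -7/2 + (3 - 1*0)/2 = -7/2 + (3 + 0)/2 = -7/2 + (½)*3 = -7/2 + 3/2 = -2)
-238*v = -238*(-2) = 476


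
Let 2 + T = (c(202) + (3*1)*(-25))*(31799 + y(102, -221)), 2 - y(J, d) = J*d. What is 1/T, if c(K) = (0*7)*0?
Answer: -1/4075727 ≈ -2.4535e-7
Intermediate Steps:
y(J, d) = 2 - J*d
c(K) = 0 (c(K) = 0*0 = 0)
T = -4075727 (T = -2 + (0 + (3*1)*(-25))*(31799 + (2 - 1*102*(-221))) = -2 + (0 + 3*(-25))*(31799 + (2 + 22542)) = -2 + (0 - 75)*(31799 + 22544) = -2 - 75*54343 = -2 - 4075725 = -4075727)
1/T = 1/(-4075727) = -1/4075727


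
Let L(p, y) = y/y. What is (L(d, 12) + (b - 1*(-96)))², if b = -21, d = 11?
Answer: 5776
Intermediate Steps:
L(p, y) = 1
(L(d, 12) + (b - 1*(-96)))² = (1 + (-21 - 1*(-96)))² = (1 + (-21 + 96))² = (1 + 75)² = 76² = 5776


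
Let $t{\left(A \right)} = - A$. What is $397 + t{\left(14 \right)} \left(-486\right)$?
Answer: $7201$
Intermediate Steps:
$397 + t{\left(14 \right)} \left(-486\right) = 397 + \left(-1\right) 14 \left(-486\right) = 397 - -6804 = 397 + 6804 = 7201$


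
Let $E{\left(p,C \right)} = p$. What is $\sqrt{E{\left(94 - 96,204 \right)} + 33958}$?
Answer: $2 \sqrt{8489} \approx 184.27$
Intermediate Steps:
$\sqrt{E{\left(94 - 96,204 \right)} + 33958} = \sqrt{\left(94 - 96\right) + 33958} = \sqrt{-2 + 33958} = \sqrt{33956} = 2 \sqrt{8489}$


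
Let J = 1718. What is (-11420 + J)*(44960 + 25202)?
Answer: -680711724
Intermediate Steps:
(-11420 + J)*(44960 + 25202) = (-11420 + 1718)*(44960 + 25202) = -9702*70162 = -680711724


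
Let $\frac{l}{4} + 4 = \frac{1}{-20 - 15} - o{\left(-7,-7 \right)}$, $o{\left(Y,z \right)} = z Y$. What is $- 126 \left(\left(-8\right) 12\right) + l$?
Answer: $\frac{415936}{35} \approx 11884.0$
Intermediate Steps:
$o{\left(Y,z \right)} = Y z$
$l = - \frac{7424}{35}$ ($l = -16 + 4 \left(\frac{1}{-20 - 15} - \left(-7\right) \left(-7\right)\right) = -16 + 4 \left(\frac{1}{-35} - 49\right) = -16 + 4 \left(- \frac{1}{35} - 49\right) = -16 + 4 \left(- \frac{1716}{35}\right) = -16 - \frac{6864}{35} = - \frac{7424}{35} \approx -212.11$)
$- 126 \left(\left(-8\right) 12\right) + l = - 126 \left(\left(-8\right) 12\right) - \frac{7424}{35} = \left(-126\right) \left(-96\right) - \frac{7424}{35} = 12096 - \frac{7424}{35} = \frac{415936}{35}$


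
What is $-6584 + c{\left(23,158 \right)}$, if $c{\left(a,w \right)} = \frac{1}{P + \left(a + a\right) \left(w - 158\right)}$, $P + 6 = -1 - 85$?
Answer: $- \frac{605729}{92} \approx -6584.0$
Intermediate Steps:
$P = -92$ ($P = -6 - 86 = -92$)
$c{\left(a,w \right)} = \frac{1}{-92 + 2 a \left(-158 + w\right)}$ ($c{\left(a,w \right)} = \frac{1}{-92 + \left(a + a\right) \left(w - 158\right)} = \frac{1}{-92 + 2 a \left(-158 + w\right)}$)
$-6584 + c{\left(23,158 \right)} = -6584 + \frac{1}{2 \left(-46 - 3634 + 23 \cdot 158\right)} = -6584 + \frac{1}{2 \left(-46 - 3634 + 3634\right)} = -6584 + \frac{1}{2 \left(-46\right)} = -6584 + \frac{1}{2} \left(- \frac{1}{46}\right) = -6584 - \frac{1}{92} = - \frac{605729}{92}$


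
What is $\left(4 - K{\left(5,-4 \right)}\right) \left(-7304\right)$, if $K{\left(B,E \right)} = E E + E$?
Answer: $58432$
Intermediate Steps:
$K{\left(B,E \right)} = E + E^{2}$ ($K{\left(B,E \right)} = E^{2} + E = E + E^{2}$)
$\left(4 - K{\left(5,-4 \right)}\right) \left(-7304\right) = \left(4 - - 4 \left(1 - 4\right)\right) \left(-7304\right) = \left(4 - \left(-4\right) \left(-3\right)\right) \left(-7304\right) = \left(4 - 12\right) \left(-7304\right) = \left(-8\right) \left(-7304\right) = 58432$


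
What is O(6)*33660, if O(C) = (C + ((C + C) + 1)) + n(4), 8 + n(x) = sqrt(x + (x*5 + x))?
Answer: 370260 + 67320*sqrt(7) ≈ 5.4837e+5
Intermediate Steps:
n(x) = -8 + sqrt(7)*sqrt(x) (n(x) = -8 + sqrt(x + (x*5 + x)) = -8 + sqrt(x + (5*x + x)) = -8 + sqrt(x + 6*x) = -8 + sqrt(7*x) = -8 + sqrt(7)*sqrt(x))
O(C) = -7 + 2*sqrt(7) + 3*C (O(C) = (C + ((C + C) + 1)) + (-8 + sqrt(7)*sqrt(4)) = (C + (2*C + 1)) + (-8 + sqrt(7)*2) = (C + (1 + 2*C)) + (-8 + 2*sqrt(7)) = (1 + 3*C) + (-8 + 2*sqrt(7)) = -7 + 2*sqrt(7) + 3*C)
O(6)*33660 = (-7 + 2*sqrt(7) + 3*6)*33660 = (-7 + 2*sqrt(7) + 18)*33660 = (11 + 2*sqrt(7))*33660 = 370260 + 67320*sqrt(7)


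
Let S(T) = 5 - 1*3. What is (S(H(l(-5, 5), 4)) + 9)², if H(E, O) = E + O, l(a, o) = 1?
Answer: 121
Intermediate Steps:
S(T) = 2 (S(T) = 5 - 3 = 2)
(S(H(l(-5, 5), 4)) + 9)² = (2 + 9)² = 11² = 121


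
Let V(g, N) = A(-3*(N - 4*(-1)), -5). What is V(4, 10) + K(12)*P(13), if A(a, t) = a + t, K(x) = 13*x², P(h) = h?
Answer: 24289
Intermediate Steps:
V(g, N) = -17 - 3*N (V(g, N) = -3*(N - 4*(-1)) - 5 = -3*(N + 4) - 5 = -3*(4 + N) - 5 = (-12 - 3*N) - 5 = -17 - 3*N)
V(4, 10) + K(12)*P(13) = (-17 - 3*10) + (13*12²)*13 = (-17 - 30) + (13*144)*13 = -47 + 1872*13 = -47 + 24336 = 24289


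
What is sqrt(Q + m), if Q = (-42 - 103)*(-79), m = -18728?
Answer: I*sqrt(7273) ≈ 85.282*I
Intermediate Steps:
Q = 11455 (Q = -145*(-79) = 11455)
sqrt(Q + m) = sqrt(11455 - 18728) = sqrt(-7273) = I*sqrt(7273)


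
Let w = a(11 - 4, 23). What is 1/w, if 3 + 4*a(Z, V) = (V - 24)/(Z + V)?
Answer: -120/91 ≈ -1.3187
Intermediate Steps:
a(Z, V) = -¾ + (-24 + V)/(4*(V + Z)) (a(Z, V) = -¾ + ((V - 24)/(Z + V))/4 = -¾ + ((-24 + V)/(V + Z))/4 = -¾ + (-24 + V)/(4*(V + Z)))
w = -91/120 (w = (-6 - 3*(11 - 4)/4 - ½*23)/(23 + (11 - 4)) = (-6 - ¾*7 - 23/2)/(23 + 7) = (-6 - 21/4 - 23/2)/30 = (1/30)*(-91/4) = -91/120 ≈ -0.75833)
1/w = 1/(-91/120) = -120/91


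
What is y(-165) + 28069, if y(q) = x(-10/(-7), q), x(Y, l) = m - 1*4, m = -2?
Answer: 28063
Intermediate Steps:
x(Y, l) = -6 (x(Y, l) = -2 - 1*4 = -2 - 4 = -6)
y(q) = -6
y(-165) + 28069 = -6 + 28069 = 28063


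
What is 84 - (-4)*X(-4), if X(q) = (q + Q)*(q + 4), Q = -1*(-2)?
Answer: 84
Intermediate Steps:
Q = 2
X(q) = (2 + q)*(4 + q) (X(q) = (q + 2)*(q + 4) = (2 + q)*(4 + q))
84 - (-4)*X(-4) = 84 - (-4)*(8 + (-4)² + 6*(-4)) = 84 - (-4)*(8 + 16 - 24) = 84 - (-4)*0 = 84 - 1*0 = 84 + 0 = 84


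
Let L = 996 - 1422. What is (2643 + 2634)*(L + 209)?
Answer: -1145109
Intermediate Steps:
L = -426
(2643 + 2634)*(L + 209) = (2643 + 2634)*(-426 + 209) = 5277*(-217) = -1145109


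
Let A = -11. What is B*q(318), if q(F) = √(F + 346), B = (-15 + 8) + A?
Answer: -36*√166 ≈ -463.83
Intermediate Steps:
B = -18 (B = (-15 + 8) - 11 = -7 - 11 = -18)
q(F) = √(346 + F)
B*q(318) = -18*√(346 + 318) = -36*√166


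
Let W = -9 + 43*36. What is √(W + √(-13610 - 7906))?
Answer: √(1539 + 2*I*√5379) ≈ 39.275 + 1.8674*I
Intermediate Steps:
W = 1539 (W = -9 + 1548 = 1539)
√(W + √(-13610 - 7906)) = √(1539 + √(-13610 - 7906)) = √(1539 + √(-21516)) = √(1539 + 2*I*√5379)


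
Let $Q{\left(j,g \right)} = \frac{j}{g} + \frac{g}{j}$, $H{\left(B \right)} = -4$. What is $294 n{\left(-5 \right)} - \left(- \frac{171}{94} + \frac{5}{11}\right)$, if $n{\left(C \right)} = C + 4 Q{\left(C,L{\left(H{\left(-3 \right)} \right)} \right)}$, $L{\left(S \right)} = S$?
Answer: $\frac{4870991}{5170} \approx 942.16$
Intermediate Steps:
$Q{\left(j,g \right)} = \frac{g}{j} + \frac{j}{g}$
$n{\left(C \right)} = - \frac{16}{C}$ ($n{\left(C \right)} = C + 4 \left(- \frac{4}{C} + \frac{C}{-4}\right) = C + 4 \left(- \frac{4}{C} + C \left(- \frac{1}{4}\right)\right) = C + 4 \left(- \frac{4}{C} - \frac{C}{4}\right) = C - \left(C + \frac{16}{C}\right) = - \frac{16}{C}$)
$294 n{\left(-5 \right)} - \left(- \frac{171}{94} + \frac{5}{11}\right) = 294 \left(- \frac{16}{-5}\right) - \left(- \frac{171}{94} + \frac{5}{11}\right) = 294 \left(\left(-16\right) \left(- \frac{1}{5}\right)\right) - - \frac{1411}{1034} = 294 \cdot \frac{16}{5} + \left(- \frac{5}{11} + \frac{171}{94}\right) = \frac{4704}{5} + \frac{1411}{1034} = \frac{4870991}{5170}$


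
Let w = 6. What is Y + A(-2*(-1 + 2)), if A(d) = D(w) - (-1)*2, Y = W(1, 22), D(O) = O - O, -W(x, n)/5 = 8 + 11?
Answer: -93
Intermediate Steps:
W(x, n) = -95 (W(x, n) = -5*(8 + 11) = -5*19 = -95)
D(O) = 0
Y = -95
A(d) = 2 (A(d) = 0 - (-1)*2 = 0 - 1*(-2) = 0 + 2 = 2)
Y + A(-2*(-1 + 2)) = -95 + 2 = -93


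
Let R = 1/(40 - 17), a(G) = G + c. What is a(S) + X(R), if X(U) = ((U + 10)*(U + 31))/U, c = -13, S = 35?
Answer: 165440/23 ≈ 7193.0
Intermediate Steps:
a(G) = -13 + G (a(G) = G - 13 = -13 + G)
R = 1/23 ≈ 0.043478
X(U) = (10 + U)*(31 + U)/U (X(U) = ((10 + U)*(31 + U))/U = (10 + U)*(31 + U)/U)
a(S) + X(R) = (-13 + 35) + (41 + 1/23 + 310/(1/23)) = 22 + (41 + 1/23 + 310*23) = 22 + (41 + 1/23 + 7130) = 22 + 164934/23 = 165440/23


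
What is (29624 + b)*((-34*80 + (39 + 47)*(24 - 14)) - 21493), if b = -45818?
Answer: 378178482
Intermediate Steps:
(29624 + b)*((-34*80 + (39 + 47)*(24 - 14)) - 21493) = (29624 - 45818)*((-34*80 + (39 + 47)*(24 - 14)) - 21493) = -16194*((-2720 + 86*10) - 21493) = -16194*((-2720 + 860) - 21493) = -16194*(-1860 - 21493) = -16194*(-23353) = 378178482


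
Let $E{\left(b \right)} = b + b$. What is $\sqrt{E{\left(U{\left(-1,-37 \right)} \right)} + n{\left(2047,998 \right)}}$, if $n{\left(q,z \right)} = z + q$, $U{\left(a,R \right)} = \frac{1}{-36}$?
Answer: $\frac{\sqrt{109618}}{6} \approx 55.181$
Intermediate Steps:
$U{\left(a,R \right)} = - \frac{1}{36}$
$n{\left(q,z \right)} = q + z$
$E{\left(b \right)} = 2 b$
$\sqrt{E{\left(U{\left(-1,-37 \right)} \right)} + n{\left(2047,998 \right)}} = \sqrt{2 \left(- \frac{1}{36}\right) + \left(2047 + 998\right)} = \sqrt{- \frac{1}{18} + 3045} = \sqrt{\frac{54809}{18}} = \frac{\sqrt{109618}}{6}$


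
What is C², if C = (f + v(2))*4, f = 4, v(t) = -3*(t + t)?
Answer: 1024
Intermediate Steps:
v(t) = -6*t
C = -32 (C = (4 - 6*2)*4 = (4 - 12)*4 = -8*4 = -32)
C² = (-32)² = 1024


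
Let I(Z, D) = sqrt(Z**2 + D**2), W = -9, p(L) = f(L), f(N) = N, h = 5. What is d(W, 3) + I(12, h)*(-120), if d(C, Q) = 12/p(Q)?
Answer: -1556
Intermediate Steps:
p(L) = L
I(Z, D) = sqrt(D**2 + Z**2)
d(C, Q) = 12/Q
d(W, 3) + I(12, h)*(-120) = 12/3 + sqrt(5**2 + 12**2)*(-120) = 12*(1/3) + sqrt(25 + 144)*(-120) = 4 + sqrt(169)*(-120) = 4 + 13*(-120) = 4 - 1560 = -1556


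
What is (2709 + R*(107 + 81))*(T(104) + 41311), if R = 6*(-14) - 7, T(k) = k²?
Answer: -750576673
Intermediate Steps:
R = -91 (R = -84 - 7 = -91)
(2709 + R*(107 + 81))*(T(104) + 41311) = (2709 - 91*(107 + 81))*(104² + 41311) = (2709 - 91*188)*(10816 + 41311) = (2709 - 17108)*52127 = -14399*52127 = -750576673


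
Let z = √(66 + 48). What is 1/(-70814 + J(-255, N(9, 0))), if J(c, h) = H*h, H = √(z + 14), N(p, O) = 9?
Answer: -1/(70814 - 9*√(14 + √114)) ≈ -1.4130e-5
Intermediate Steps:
z = √114 ≈ 10.677
H = √(14 + √114) (H = √(√114 + 14) = √(14 + √114) ≈ 4.9676)
J(c, h) = h*√(14 + √114) (J(c, h) = √(14 + √114)*h = h*√(14 + √114))
1/(-70814 + J(-255, N(9, 0))) = 1/(-70814 + 9*√(14 + √114))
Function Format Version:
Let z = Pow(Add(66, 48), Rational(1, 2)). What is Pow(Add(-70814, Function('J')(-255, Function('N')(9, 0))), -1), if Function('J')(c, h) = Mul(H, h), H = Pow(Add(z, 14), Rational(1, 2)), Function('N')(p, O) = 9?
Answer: Mul(-1, Pow(Add(70814, Mul(-9, Pow(Add(14, Pow(114, Rational(1, 2))), Rational(1, 2)))), -1)) ≈ -1.4130e-5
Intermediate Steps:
z = Pow(114, Rational(1, 2)) ≈ 10.677
H = Pow(Add(14, Pow(114, Rational(1, 2))), Rational(1, 2)) (H = Pow(Add(Pow(114, Rational(1, 2)), 14), Rational(1, 2)) = Pow(Add(14, Pow(114, Rational(1, 2))), Rational(1, 2)) ≈ 4.9676)
Function('J')(c, h) = Mul(h, Pow(Add(14, Pow(114, Rational(1, 2))), Rational(1, 2))) (Function('J')(c, h) = Mul(Pow(Add(14, Pow(114, Rational(1, 2))), Rational(1, 2)), h) = Mul(h, Pow(Add(14, Pow(114, Rational(1, 2))), Rational(1, 2))))
Pow(Add(-70814, Function('J')(-255, Function('N')(9, 0))), -1) = Pow(Add(-70814, Mul(9, Pow(Add(14, Pow(114, Rational(1, 2))), Rational(1, 2)))), -1)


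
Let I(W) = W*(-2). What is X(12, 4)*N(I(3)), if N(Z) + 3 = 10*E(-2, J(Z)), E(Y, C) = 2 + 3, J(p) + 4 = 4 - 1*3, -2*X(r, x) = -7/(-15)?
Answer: -329/30 ≈ -10.967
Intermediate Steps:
I(W) = -2*W
X(r, x) = -7/30 (X(r, x) = -(-7)/(2*(-15)) = -(-7)*(-1)/(2*15) = -½*7/15 = -7/30)
J(p) = -3 (J(p) = -4 + (4 - 1*3) = -4 + (4 - 3) = -4 + 1 = -3)
E(Y, C) = 5
N(Z) = 47 (N(Z) = -3 + 10*5 = -3 + 50 = 47)
X(12, 4)*N(I(3)) = -7/30*47 = -329/30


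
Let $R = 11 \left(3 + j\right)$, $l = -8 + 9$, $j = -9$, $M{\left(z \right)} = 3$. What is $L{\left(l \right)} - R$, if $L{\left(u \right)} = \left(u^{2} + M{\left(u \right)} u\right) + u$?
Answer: $71$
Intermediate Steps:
$l = 1$
$R = -66$ ($R = 11 \left(3 - 9\right) = 11 \left(-6\right) = -66$)
$L{\left(u \right)} = u^{2} + 4 u$ ($L{\left(u \right)} = \left(u^{2} + 3 u\right) + u = u^{2} + 4 u$)
$L{\left(l \right)} - R = 1 \left(4 + 1\right) - -66 = 1 \cdot 5 + 66 = 5 + 66 = 71$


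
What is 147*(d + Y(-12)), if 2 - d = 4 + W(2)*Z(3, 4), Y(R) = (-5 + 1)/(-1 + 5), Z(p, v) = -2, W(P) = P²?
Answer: 735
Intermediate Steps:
Y(R) = -1 (Y(R) = -4/4 = -4*¼ = -1)
d = 6 (d = 2 - (4 + 2²*(-2)) = 2 - (4 + 4*(-2)) = 2 - (4 - 8) = 2 - 1*(-4) = 2 + 4 = 6)
147*(d + Y(-12)) = 147*(6 - 1) = 147*5 = 735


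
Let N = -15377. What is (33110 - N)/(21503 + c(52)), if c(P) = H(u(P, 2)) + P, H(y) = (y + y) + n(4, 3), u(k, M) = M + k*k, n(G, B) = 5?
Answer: 48487/26972 ≈ 1.7977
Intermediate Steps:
u(k, M) = M + k**2
H(y) = 5 + 2*y (H(y) = (y + y) + 5 = 2*y + 5 = 5 + 2*y)
c(P) = 9 + P + 2*P**2 (c(P) = (5 + 2*(2 + P**2)) + P = (5 + (4 + 2*P**2)) + P = (9 + 2*P**2) + P = 9 + P + 2*P**2)
(33110 - N)/(21503 + c(52)) = (33110 - 1*(-15377))/(21503 + (9 + 52 + 2*52**2)) = (33110 + 15377)/(21503 + (9 + 52 + 2*2704)) = 48487/(21503 + (9 + 52 + 5408)) = 48487/(21503 + 5469) = 48487/26972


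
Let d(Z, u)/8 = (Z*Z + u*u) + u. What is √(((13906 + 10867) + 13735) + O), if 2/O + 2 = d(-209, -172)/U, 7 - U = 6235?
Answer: √8583617239998/14930 ≈ 196.23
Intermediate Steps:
U = -6228 (U = 7 - 1*6235 = 7 - 6235 = -6228)
d(Z, u) = 8*u + 8*Z² + 8*u² (d(Z, u) = 8*((Z*Z + u*u) + u) = 8*((Z² + u²) + u) = 8*(u + Z² + u²) = 8*u + 8*Z² + 8*u²)
O = -1557/74650 (O = 2/(-2 + (8*(-172) + 8*(-209)² + 8*(-172)²)/(-6228)) = 2/(-2 + (-1376 + 8*43681 + 8*29584)*(-1/6228)) = 2/(-2 + (-1376 + 349448 + 236672)*(-1/6228)) = 2/(-2 + 584744*(-1/6228)) = 2/(-2 - 146186/1557) = 2/(-149300/1557) = 2*(-1557/149300) = -1557/74650 ≈ -0.020857)
√(((13906 + 10867) + 13735) + O) = √(((13906 + 10867) + 13735) - 1557/74650) = √((24773 + 13735) - 1557/74650) = √(38508 - 1557/74650) = √(2874620643/74650) = √8583617239998/14930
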